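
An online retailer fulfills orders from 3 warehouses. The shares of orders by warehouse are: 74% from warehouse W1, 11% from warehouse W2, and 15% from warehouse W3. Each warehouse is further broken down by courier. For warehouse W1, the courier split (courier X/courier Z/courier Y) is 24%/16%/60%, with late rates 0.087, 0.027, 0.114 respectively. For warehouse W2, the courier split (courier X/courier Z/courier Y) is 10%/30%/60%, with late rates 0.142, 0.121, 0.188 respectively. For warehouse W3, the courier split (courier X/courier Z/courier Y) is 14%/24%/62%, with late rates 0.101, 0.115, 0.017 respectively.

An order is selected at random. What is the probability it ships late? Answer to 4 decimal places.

P(L|W1) = 0.24·0.087 + 0.16·0.027 + 0.6·0.114 = 0.02088 + 0.00432 + 0.0684 = 0.0936
P(L|W2) = 0.1·0.142 + 0.3·0.121 + 0.6·0.188 = 0.0142 + 0.0363 + 0.1128 = 0.1633
P(L|W3) = 0.14·0.101 + 0.24·0.115 + 0.62·0.017 = 0.01414 + 0.0276 + 0.01054 = 0.05228
By total probability over the outer partition,
P(L) = 0.74·0.0936 + 0.11·0.1633 + 0.15·0.05228
      = 0.069264 + 0.017963 + 0.007842 = 0.095069

P(L) ≈ 0.0951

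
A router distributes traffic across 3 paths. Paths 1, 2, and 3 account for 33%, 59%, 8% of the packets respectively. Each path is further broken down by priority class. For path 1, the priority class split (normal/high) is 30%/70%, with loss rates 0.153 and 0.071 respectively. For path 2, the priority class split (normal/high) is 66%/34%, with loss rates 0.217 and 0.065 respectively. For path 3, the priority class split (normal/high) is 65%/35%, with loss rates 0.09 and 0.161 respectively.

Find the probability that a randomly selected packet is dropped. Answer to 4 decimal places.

0.1383

P(L|1) = 0.3·0.153 + 0.7·0.071 = 0.0459 + 0.0497 = 0.0956
P(L|2) = 0.66·0.217 + 0.34·0.065 = 0.14322 + 0.0221 = 0.16532
P(L|3) = 0.65·0.09 + 0.35·0.161 = 0.0585 + 0.05635 = 0.11485
Then overall,
P(L) = 0.33·0.0956 + 0.59·0.16532 + 0.08·0.11485
      = 0.031548 + 0.0975388 + 0.009188 = 0.1382748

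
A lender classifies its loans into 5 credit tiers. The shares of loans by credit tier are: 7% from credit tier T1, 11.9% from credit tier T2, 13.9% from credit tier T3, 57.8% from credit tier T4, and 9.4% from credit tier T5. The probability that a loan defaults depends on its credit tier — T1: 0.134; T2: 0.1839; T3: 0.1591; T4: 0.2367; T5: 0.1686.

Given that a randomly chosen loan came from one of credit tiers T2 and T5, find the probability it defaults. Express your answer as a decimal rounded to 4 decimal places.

P(D|S) ≈ 0.1771

Let S = {T2, T5}.
P(S) = 0.119 + 0.094 = 0.213.
P(D ∩ S) = 0.1839·0.119 + 0.1686·0.094 = 0.0218841 + 0.0158484 = 0.0377325.
P(D | S) = 0.0377325 / 0.213 = 0.177148…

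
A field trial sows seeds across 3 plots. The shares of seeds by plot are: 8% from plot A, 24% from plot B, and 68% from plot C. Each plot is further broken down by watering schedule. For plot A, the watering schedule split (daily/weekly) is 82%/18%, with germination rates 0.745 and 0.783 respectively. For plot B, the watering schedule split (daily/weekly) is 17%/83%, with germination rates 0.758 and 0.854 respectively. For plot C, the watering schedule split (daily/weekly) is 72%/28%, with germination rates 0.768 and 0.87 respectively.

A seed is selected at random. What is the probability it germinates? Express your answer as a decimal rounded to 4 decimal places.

0.8029

P(G|A) = 0.82·0.745 + 0.18·0.783 = 0.6109 + 0.14094 = 0.75184
P(G|B) = 0.17·0.758 + 0.83·0.854 = 0.12886 + 0.70882 = 0.83768
P(G|C) = 0.72·0.768 + 0.28·0.87 = 0.55296 + 0.2436 = 0.79656
Then overall,
P(G) = 0.08·0.75184 + 0.24·0.83768 + 0.68·0.79656
      = 0.0601472 + 0.2010432 + 0.5416608 = 0.8028512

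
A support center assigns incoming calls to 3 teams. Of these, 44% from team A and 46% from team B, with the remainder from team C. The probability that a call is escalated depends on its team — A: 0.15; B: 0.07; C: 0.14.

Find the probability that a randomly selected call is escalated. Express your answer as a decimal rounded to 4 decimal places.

0.1122

P(C) = 1 − (0.44 + 0.46) = 0.1.
Summing over the partition,
P(E) = P(E|A)·P(A) + P(E|B)·P(B) + P(E|C)·P(C)
      = 0.15·0.44 + 0.07·0.46 + 0.14·0.1
      = 0.066 + 0.0322 + 0.014 = 0.1122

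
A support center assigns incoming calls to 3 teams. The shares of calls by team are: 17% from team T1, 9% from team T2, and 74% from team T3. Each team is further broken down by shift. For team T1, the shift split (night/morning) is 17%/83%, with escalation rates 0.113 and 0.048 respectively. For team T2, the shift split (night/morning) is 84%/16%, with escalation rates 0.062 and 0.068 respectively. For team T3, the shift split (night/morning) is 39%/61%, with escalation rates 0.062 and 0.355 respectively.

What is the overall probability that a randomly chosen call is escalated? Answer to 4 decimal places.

P(E|T1) = 0.17·0.113 + 0.83·0.048 = 0.01921 + 0.03984 = 0.05905
P(E|T2) = 0.84·0.062 + 0.16·0.068 = 0.05208 + 0.01088 = 0.06296
P(E|T3) = 0.39·0.062 + 0.61·0.355 = 0.02418 + 0.21655 = 0.24073
Then overall,
P(E) = 0.17·0.05905 + 0.09·0.06296 + 0.74·0.24073
      = 0.0100385 + 0.0056664 + 0.1781402 = 0.1938451

P(E) ≈ 0.1938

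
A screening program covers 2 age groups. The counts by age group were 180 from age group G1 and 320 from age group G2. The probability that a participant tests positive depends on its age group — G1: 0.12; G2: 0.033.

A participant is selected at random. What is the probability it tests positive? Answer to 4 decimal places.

P(T) ≈ 0.0643

Total: 180 + 320 = 500.
P(G1) = 180/500 = 0.36. P(G2) = 320/500 = 0.64.
P(T) = P(T|G1)·P(G1) + P(T|G2)·P(G2)
      = 0.12·0.36 + 0.033·0.64
      = 0.0432 + 0.02112 = 0.06432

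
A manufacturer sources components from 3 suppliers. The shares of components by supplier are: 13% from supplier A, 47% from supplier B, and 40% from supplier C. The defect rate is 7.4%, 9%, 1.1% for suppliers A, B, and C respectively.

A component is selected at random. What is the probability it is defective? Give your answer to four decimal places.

P(D) = P(D|A)·P(A) + P(D|B)·P(B) + P(D|C)·P(C)
      = 0.074·0.13 + 0.09·0.47 + 0.011·0.4
      = 0.00962 + 0.0423 + 0.0044 = 0.05632

P(D) ≈ 0.0563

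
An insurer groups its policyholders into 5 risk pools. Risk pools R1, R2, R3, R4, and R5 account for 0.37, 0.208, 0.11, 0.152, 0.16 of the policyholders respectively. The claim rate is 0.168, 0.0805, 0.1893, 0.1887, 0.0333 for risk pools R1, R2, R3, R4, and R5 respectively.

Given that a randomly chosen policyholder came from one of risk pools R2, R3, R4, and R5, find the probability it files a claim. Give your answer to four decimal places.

Let S = {R2, R3, R4, R5}.
P(S) = 0.208 + 0.11 + 0.152 + 0.16 = 0.63.
P(C ∩ S) = 0.0805·0.208 + 0.1893·0.11 + 0.1887·0.152 + 0.0333·0.16 = 0.016744 + 0.020823 + 0.0286824 + 0.005328 = 0.0715774.
P(C | S) = 0.0715774 / 0.63 = 0.113615…

0.1136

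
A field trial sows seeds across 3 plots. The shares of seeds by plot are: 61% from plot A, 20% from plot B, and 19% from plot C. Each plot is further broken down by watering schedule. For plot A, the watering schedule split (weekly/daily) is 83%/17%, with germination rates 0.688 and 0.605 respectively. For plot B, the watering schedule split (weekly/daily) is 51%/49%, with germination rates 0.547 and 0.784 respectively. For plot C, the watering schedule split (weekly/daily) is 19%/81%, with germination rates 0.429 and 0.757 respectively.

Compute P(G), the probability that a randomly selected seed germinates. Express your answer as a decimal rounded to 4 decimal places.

P(G) ≈ 0.6757

P(G|A) = 0.83·0.688 + 0.17·0.605 = 0.57104 + 0.10285 = 0.67389
P(G|B) = 0.51·0.547 + 0.49·0.784 = 0.27897 + 0.38416 = 0.66313
P(G|C) = 0.19·0.429 + 0.81·0.757 = 0.08151 + 0.61317 = 0.69468
By total probability over the outer partition,
P(G) = 0.61·0.67389 + 0.2·0.66313 + 0.19·0.69468
      = 0.4110729 + 0.132626 + 0.1319892 = 0.6756881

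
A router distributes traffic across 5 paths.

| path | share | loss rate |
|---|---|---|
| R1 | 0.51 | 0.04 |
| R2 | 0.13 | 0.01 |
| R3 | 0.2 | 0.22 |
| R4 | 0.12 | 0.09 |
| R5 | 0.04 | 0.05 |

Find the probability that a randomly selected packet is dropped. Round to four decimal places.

0.0785

P(L) = P(L|R1)·P(R1) + P(L|R2)·P(R2) + P(L|R3)·P(R3) + P(L|R4)·P(R4) + P(L|R5)·P(R5)
      = 0.04·0.51 + 0.01·0.13 + 0.22·0.2 + 0.09·0.12 + 0.05·0.04
      = 0.0204 + 0.0013 + 0.044 + 0.0108 + 0.002 = 0.0785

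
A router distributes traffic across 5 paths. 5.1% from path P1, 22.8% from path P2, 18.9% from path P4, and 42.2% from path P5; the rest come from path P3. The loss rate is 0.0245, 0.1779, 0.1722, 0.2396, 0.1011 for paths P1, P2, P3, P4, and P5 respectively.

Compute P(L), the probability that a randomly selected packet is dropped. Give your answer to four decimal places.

P(P3) = 1 − (0.051 + 0.228 + 0.189 + 0.422) = 0.11.
P(L) = P(L|P1)·P(P1) + P(L|P2)·P(P2) + P(L|P3)·P(P3) + P(L|P4)·P(P4) + P(L|P5)·P(P5)
      = 0.0245·0.051 + 0.1779·0.228 + 0.1722·0.11 + 0.2396·0.189 + 0.1011·0.422
      = 0.0012495 + 0.0405612 + 0.018942 + 0.0452844 + 0.0426642 = 0.1487013

P(L) ≈ 0.1487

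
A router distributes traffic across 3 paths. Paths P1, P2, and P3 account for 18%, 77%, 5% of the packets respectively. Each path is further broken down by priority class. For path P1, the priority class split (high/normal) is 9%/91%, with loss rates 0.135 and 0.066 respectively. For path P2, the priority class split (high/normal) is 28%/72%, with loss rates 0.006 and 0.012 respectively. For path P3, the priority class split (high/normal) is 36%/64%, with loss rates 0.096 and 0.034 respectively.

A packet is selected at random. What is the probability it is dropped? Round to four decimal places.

P(L) ≈ 0.0238

P(L|P1) = 0.09·0.135 + 0.91·0.066 = 0.01215 + 0.06006 = 0.07221
P(L|P2) = 0.28·0.006 + 0.72·0.012 = 0.00168 + 0.00864 = 0.01032
P(L|P3) = 0.36·0.096 + 0.64·0.034 = 0.03456 + 0.02176 = 0.05632
Then overall,
P(L) = 0.18·0.07221 + 0.77·0.01032 + 0.05·0.05632
      = 0.0129978 + 0.0079464 + 0.002816 = 0.0237602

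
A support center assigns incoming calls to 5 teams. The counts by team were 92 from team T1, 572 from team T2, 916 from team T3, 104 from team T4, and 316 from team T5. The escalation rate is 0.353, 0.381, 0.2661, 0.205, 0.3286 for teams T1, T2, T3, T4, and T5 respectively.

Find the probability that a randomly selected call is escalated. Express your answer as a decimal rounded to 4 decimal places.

0.3097

Total: 92 + 572 + 916 + 104 + 316 = 2000.
P(T1) = 92/2000 = 0.046. P(T2) = 572/2000 = 0.286. P(T3) = 916/2000 = 0.458. P(T4) = 104/2000 = 0.052. P(T5) = 316/2000 = 0.158.
Summing over the partition,
P(E) = P(E|T1)·P(T1) + P(E|T2)·P(T2) + P(E|T3)·P(T3) + P(E|T4)·P(T4) + P(E|T5)·P(T5)
      = 0.353·0.046 + 0.381·0.286 + 0.2661·0.458 + 0.205·0.052 + 0.3286·0.158
      = 0.016238 + 0.108966 + 0.1218738 + 0.01066 + 0.0519188 = 0.3096566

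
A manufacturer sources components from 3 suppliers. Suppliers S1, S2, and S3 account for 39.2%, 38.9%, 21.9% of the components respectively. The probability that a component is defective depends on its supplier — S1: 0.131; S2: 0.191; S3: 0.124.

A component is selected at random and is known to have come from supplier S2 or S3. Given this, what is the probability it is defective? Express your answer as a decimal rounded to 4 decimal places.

P(D|S) ≈ 0.1669

Let S = {S2, S3}.
P(S) = 0.389 + 0.219 = 0.608.
P(D ∩ S) = 0.191·0.389 + 0.124·0.219 = 0.074299 + 0.027156 = 0.101455.
P(D | S) = 0.101455 / 0.608 = 0.166867…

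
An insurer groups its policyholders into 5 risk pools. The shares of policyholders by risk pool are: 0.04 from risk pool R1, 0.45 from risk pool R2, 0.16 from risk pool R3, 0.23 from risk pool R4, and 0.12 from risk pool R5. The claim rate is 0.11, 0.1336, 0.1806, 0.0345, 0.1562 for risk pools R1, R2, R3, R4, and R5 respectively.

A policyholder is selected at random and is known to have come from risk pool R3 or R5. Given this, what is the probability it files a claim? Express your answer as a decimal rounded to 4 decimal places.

P(C|S) ≈ 0.1701

Let S = {R3, R5}.
P(S) = 0.16 + 0.12 = 0.28.
P(C ∩ S) = 0.1806·0.16 + 0.1562·0.12 = 0.028896 + 0.018744 = 0.04764.
P(C | S) = 0.04764 / 0.28 = 0.170143…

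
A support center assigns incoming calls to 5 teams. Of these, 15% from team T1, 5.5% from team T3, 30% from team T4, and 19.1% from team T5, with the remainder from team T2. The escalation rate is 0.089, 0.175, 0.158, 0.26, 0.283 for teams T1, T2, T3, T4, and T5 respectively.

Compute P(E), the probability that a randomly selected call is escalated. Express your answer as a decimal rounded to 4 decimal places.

P(E) ≈ 0.2073

P(T2) = 1 − (0.15 + 0.055 + 0.3 + 0.191) = 0.304.
P(E) = P(E|T1)·P(T1) + P(E|T2)·P(T2) + P(E|T3)·P(T3) + P(E|T4)·P(T4) + P(E|T5)·P(T5)
      = 0.089·0.15 + 0.175·0.304 + 0.158·0.055 + 0.26·0.3 + 0.283·0.191
      = 0.01335 + 0.0532 + 0.00869 + 0.078 + 0.054053 = 0.207293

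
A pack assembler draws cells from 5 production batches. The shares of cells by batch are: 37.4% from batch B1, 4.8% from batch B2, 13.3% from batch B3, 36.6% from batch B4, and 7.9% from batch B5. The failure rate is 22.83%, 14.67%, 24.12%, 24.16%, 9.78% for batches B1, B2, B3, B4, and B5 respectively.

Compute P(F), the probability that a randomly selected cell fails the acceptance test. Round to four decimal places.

P(F) ≈ 0.2207

P(F) = P(F|B1)·P(B1) + P(F|B2)·P(B2) + P(F|B3)·P(B3) + P(F|B4)·P(B4) + P(F|B5)·P(B5)
      = 0.2283·0.374 + 0.1467·0.048 + 0.2412·0.133 + 0.2416·0.366 + 0.0978·0.079
      = 0.0853842 + 0.0070416 + 0.0320796 + 0.0884256 + 0.0077262 = 0.2206572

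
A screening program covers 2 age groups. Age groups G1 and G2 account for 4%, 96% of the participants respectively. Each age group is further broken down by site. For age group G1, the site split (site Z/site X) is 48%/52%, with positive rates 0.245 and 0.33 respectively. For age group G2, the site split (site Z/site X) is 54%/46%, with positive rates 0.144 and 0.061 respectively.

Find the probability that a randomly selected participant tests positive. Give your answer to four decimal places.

P(T) ≈ 0.1132

P(T|G1) = 0.48·0.245 + 0.52·0.33 = 0.1176 + 0.1716 = 0.2892
P(T|G2) = 0.54·0.144 + 0.46·0.061 = 0.07776 + 0.02806 = 0.10582
By total probability over the outer partition,
P(T) = 0.04·0.2892 + 0.96·0.10582
      = 0.011568 + 0.1015872 = 0.1131552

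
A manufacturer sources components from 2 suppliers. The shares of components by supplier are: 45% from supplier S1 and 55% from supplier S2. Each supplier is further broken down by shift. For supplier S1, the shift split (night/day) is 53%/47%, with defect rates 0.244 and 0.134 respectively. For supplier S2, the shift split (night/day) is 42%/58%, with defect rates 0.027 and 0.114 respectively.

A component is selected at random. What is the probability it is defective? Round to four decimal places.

0.1291

P(D|S1) = 0.53·0.244 + 0.47·0.134 = 0.12932 + 0.06298 = 0.1923
P(D|S2) = 0.42·0.027 + 0.58·0.114 = 0.01134 + 0.06612 = 0.07746
Then overall,
P(D) = 0.45·0.1923 + 0.55·0.07746
      = 0.086535 + 0.042603 = 0.129138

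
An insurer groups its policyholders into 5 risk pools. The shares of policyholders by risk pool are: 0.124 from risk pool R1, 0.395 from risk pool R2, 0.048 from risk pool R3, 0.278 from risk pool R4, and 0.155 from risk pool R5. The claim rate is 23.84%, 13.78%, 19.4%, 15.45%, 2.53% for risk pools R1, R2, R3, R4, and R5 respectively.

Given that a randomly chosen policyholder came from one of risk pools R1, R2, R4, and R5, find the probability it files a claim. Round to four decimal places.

Let S = {R1, R2, R4, R5}.
P(S) = 0.124 + 0.395 + 0.278 + 0.155 = 0.952.
P(C ∩ S) = 0.2384·0.124 + 0.1378·0.395 + 0.1545·0.278 + 0.0253·0.155 = 0.0295616 + 0.054431 + 0.042951 + 0.0039215 = 0.1308651.
P(C | S) = 0.1308651 / 0.952 = 0.137463…

P(C|S) ≈ 0.1375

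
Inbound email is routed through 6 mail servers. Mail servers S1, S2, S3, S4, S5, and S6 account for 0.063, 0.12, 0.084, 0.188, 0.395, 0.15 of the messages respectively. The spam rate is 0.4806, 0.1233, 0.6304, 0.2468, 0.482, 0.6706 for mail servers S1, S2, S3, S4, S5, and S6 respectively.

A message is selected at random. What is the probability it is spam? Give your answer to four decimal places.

0.4354

Using total probability over the partition,
P(S) = P(S|S1)·P(S1) + P(S|S2)·P(S2) + P(S|S3)·P(S3) + P(S|S4)·P(S4) + P(S|S5)·P(S5) + P(S|S6)·P(S6)
      = 0.4806·0.063 + 0.1233·0.12 + 0.6304·0.084 + 0.2468·0.188 + 0.482·0.395 + 0.6706·0.15
      = 0.0302778 + 0.014796 + 0.0529536 + 0.0463984 + 0.19039 + 0.10059 = 0.4354058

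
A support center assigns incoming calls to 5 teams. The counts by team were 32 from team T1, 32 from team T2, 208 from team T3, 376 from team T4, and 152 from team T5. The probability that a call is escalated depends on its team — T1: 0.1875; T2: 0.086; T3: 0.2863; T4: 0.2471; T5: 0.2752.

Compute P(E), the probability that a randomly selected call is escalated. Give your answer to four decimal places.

P(E) ≈ 0.2538

Total: 32 + 32 + 208 + 376 + 152 = 800.
P(T1) = 32/800 = 0.04. P(T2) = 32/800 = 0.04. P(T3) = 208/800 = 0.26. P(T4) = 376/800 = 0.47. P(T5) = 152/800 = 0.19.
P(E) = P(E|T1)·P(T1) + P(E|T2)·P(T2) + P(E|T3)·P(T3) + P(E|T4)·P(T4) + P(E|T5)·P(T5)
      = 0.1875·0.04 + 0.086·0.04 + 0.2863·0.26 + 0.2471·0.47 + 0.2752·0.19
      = 0.0075 + 0.00344 + 0.074438 + 0.116137 + 0.052288 = 0.253803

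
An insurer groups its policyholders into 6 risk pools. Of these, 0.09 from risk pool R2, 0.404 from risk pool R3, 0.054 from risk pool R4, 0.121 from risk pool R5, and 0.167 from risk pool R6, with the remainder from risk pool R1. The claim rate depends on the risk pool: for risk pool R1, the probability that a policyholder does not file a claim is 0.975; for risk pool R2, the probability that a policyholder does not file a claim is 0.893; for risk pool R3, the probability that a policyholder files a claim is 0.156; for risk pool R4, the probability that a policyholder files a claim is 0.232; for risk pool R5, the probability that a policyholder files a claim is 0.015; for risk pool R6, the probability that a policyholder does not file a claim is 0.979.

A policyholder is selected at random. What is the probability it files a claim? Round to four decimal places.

P(R1) = 1 − (0.09 + 0.404 + 0.054 + 0.121 + 0.167) = 0.164.
P(C|R1) = 1 − 0.975 = 0.025.
P(C|R2) = 1 − 0.893 = 0.107.
P(C|R6) = 1 − 0.979 = 0.021.
Summing over the partition,
P(C) = P(C|R1)·P(R1) + P(C|R2)·P(R2) + P(C|R3)·P(R3) + P(C|R4)·P(R4) + P(C|R5)·P(R5) + P(C|R6)·P(R6)
      = 0.025·0.164 + 0.107·0.09 + 0.156·0.404 + 0.232·0.054 + 0.015·0.121 + 0.021·0.167
      = 0.0041 + 0.00963 + 0.063024 + 0.012528 + 0.001815 + 0.003507 = 0.094604

0.0946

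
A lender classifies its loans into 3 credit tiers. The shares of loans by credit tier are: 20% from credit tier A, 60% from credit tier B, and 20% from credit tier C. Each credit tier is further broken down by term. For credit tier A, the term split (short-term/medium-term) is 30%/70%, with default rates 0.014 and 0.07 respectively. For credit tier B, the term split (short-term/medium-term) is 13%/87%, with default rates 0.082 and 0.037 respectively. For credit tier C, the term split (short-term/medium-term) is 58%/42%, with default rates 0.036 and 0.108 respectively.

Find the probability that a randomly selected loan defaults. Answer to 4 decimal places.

P(D|A) = 0.3·0.014 + 0.7·0.07 = 0.0042 + 0.049 = 0.0532
P(D|B) = 0.13·0.082 + 0.87·0.037 = 0.01066 + 0.03219 = 0.04285
P(D|C) = 0.58·0.036 + 0.42·0.108 = 0.02088 + 0.04536 = 0.06624
Then overall,
P(D) = 0.2·0.0532 + 0.6·0.04285 + 0.2·0.06624
      = 0.01064 + 0.02571 + 0.013248 = 0.049598

0.0496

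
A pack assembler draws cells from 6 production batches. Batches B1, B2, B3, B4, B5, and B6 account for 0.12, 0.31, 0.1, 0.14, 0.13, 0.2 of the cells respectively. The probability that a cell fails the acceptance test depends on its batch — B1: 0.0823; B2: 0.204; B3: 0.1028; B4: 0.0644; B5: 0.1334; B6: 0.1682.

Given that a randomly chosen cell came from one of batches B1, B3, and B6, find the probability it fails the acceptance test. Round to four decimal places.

Let S = {B1, B3, B6}.
P(S) = 0.12 + 0.1 + 0.2 = 0.42.
P(F ∩ S) = 0.0823·0.12 + 0.1028·0.1 + 0.1682·0.2 = 0.009876 + 0.01028 + 0.03364 = 0.053796.
P(F | S) = 0.053796 / 0.42 = 0.128086…

P(F|S) ≈ 0.1281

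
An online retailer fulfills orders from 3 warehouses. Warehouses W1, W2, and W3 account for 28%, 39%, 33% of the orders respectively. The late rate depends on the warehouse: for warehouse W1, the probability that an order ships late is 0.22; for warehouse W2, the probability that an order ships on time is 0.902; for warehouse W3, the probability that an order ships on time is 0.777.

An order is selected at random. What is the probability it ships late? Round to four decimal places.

P(L) ≈ 0.1734

P(L|W2) = 1 − 0.902 = 0.098.
P(L|W3) = 1 − 0.777 = 0.223.
By the law of total probability,
P(L) = P(L|W1)·P(W1) + P(L|W2)·P(W2) + P(L|W3)·P(W3)
      = 0.22·0.28 + 0.098·0.39 + 0.223·0.33
      = 0.0616 + 0.03822 + 0.07359 = 0.17341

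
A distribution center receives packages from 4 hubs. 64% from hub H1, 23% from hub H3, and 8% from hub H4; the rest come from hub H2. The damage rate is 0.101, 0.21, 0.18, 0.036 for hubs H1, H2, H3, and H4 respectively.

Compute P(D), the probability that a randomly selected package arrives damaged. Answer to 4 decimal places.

P(D) ≈ 0.1194

P(H2) = 1 − (0.64 + 0.23 + 0.08) = 0.05.
P(D) = P(D|H1)·P(H1) + P(D|H2)·P(H2) + P(D|H3)·P(H3) + P(D|H4)·P(H4)
      = 0.101·0.64 + 0.21·0.05 + 0.18·0.23 + 0.036·0.08
      = 0.06464 + 0.0105 + 0.0414 + 0.00288 = 0.11942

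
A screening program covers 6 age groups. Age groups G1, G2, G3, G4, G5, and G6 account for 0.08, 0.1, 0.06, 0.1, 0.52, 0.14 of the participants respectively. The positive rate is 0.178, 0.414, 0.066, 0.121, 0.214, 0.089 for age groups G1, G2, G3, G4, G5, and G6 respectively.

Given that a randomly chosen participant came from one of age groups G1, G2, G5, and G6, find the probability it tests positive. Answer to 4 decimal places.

P(T|S) ≈ 0.2135

Let S = {G1, G2, G5, G6}.
P(S) = 0.08 + 0.1 + 0.52 + 0.14 = 0.84.
P(T ∩ S) = 0.178·0.08 + 0.414·0.1 + 0.214·0.52 + 0.089·0.14 = 0.01424 + 0.0414 + 0.11128 + 0.01246 = 0.17938.
P(T | S) = 0.17938 / 0.84 = 0.213548…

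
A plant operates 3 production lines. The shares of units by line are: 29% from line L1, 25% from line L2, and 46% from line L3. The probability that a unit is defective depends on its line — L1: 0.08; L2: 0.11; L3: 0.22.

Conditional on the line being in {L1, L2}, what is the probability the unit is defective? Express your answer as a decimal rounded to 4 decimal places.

P(D|S) ≈ 0.0939

Let S = {L1, L2}.
P(S) = 0.29 + 0.25 = 0.54.
P(D ∩ S) = 0.08·0.29 + 0.11·0.25 = 0.0232 + 0.0275 = 0.0507.
P(D | S) = 0.0507 / 0.54 = 0.093889…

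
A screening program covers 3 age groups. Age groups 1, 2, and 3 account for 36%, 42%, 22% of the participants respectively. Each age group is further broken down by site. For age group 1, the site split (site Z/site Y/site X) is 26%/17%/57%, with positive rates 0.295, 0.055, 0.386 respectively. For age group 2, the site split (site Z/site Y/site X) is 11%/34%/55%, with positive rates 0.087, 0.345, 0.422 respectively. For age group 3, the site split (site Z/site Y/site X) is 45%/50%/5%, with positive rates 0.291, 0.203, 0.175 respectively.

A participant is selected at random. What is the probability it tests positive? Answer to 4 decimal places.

P(T) ≈ 0.3140

P(T|1) = 0.26·0.295 + 0.17·0.055 + 0.57·0.386 = 0.0767 + 0.00935 + 0.22002 = 0.30607
P(T|2) = 0.11·0.087 + 0.34·0.345 + 0.55·0.422 = 0.00957 + 0.1173 + 0.2321 = 0.35897
P(T|3) = 0.45·0.291 + 0.5·0.203 + 0.05·0.175 = 0.13095 + 0.1015 + 0.00875 = 0.2412
By total probability over the outer partition,
P(T) = 0.36·0.30607 + 0.42·0.35897 + 0.22·0.2412
      = 0.1101852 + 0.1507674 + 0.053064 = 0.3140166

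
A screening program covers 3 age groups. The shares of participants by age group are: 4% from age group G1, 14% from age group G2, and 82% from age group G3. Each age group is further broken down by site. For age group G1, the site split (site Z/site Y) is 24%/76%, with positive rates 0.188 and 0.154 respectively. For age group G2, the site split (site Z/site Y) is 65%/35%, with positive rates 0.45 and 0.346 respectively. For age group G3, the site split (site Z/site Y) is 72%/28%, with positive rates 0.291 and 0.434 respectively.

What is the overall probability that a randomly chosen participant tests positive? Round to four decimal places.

P(T|G1) = 0.24·0.188 + 0.76·0.154 = 0.04512 + 0.11704 = 0.16216
P(T|G2) = 0.65·0.45 + 0.35·0.346 = 0.2925 + 0.1211 = 0.4136
P(T|G3) = 0.72·0.291 + 0.28·0.434 = 0.20952 + 0.12152 = 0.33104
By total probability over the outer partition,
P(T) = 0.04·0.16216 + 0.14·0.4136 + 0.82·0.33104
      = 0.0064864 + 0.057904 + 0.2714528 = 0.3358432

P(T) ≈ 0.3358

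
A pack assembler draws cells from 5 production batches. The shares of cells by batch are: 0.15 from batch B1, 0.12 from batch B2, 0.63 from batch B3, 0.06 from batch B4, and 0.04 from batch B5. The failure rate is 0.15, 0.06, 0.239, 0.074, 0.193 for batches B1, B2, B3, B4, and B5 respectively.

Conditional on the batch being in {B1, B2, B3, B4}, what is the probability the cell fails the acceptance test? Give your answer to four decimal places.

Let S = {B1, B2, B3, B4}.
P(S) = 0.15 + 0.12 + 0.63 + 0.06 = 0.96.
P(F ∩ S) = 0.15·0.15 + 0.06·0.12 + 0.239·0.63 + 0.074·0.06 = 0.0225 + 0.0072 + 0.15057 + 0.00444 = 0.18471.
P(F | S) = 0.18471 / 0.96 = 0.192406…

P(F|S) ≈ 0.1924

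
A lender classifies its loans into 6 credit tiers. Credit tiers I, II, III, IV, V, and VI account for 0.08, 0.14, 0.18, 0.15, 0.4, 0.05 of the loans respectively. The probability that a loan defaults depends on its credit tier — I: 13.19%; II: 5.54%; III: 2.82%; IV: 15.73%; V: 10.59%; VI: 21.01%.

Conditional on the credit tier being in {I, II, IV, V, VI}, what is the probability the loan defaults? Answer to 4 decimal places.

0.1156

Let S = {I, II, IV, V, VI}.
P(S) = 0.08 + 0.14 + 0.15 + 0.4 + 0.05 = 0.82.
P(D ∩ S) = 0.1319·0.08 + 0.0554·0.14 + 0.1573·0.15 + 0.1059·0.4 + 0.2101·0.05 = 0.010552 + 0.007756 + 0.023595 + 0.04236 + 0.010505 = 0.094768.
P(D | S) = 0.094768 / 0.82 = 0.115571…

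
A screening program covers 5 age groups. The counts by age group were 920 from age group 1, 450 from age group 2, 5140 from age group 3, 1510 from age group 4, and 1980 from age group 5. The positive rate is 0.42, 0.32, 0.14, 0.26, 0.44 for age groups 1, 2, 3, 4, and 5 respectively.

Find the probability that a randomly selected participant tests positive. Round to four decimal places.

Total: 920 + 450 + 5140 + 1510 + 1980 = 10000.
P(1) = 920/10000 = 0.092. P(2) = 450/10000 = 0.045. P(3) = 5140/10000 = 0.514. P(4) = 1510/10000 = 0.151. P(5) = 1980/10000 = 0.198.
Summing over the partition,
P(T) = P(T|1)·P(1) + P(T|2)·P(2) + P(T|3)·P(3) + P(T|4)·P(4) + P(T|5)·P(5)
      = 0.42·0.092 + 0.32·0.045 + 0.14·0.514 + 0.26·0.151 + 0.44·0.198
      = 0.03864 + 0.0144 + 0.07196 + 0.03926 + 0.08712 = 0.25138

P(T) ≈ 0.2514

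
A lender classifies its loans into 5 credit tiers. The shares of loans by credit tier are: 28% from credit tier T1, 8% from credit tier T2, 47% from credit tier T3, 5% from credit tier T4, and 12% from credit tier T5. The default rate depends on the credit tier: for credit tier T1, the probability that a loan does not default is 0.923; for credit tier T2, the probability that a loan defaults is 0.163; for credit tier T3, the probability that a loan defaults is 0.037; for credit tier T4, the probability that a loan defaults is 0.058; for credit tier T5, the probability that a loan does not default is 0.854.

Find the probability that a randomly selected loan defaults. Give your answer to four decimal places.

P(D|T1) = 1 − 0.923 = 0.077.
P(D|T5) = 1 − 0.854 = 0.146.
P(D) = P(D|T1)·P(T1) + P(D|T2)·P(T2) + P(D|T3)·P(T3) + P(D|T4)·P(T4) + P(D|T5)·P(T5)
      = 0.077·0.28 + 0.163·0.08 + 0.037·0.47 + 0.058·0.05 + 0.146·0.12
      = 0.02156 + 0.01304 + 0.01739 + 0.0029 + 0.01752 = 0.07241

P(D) ≈ 0.0724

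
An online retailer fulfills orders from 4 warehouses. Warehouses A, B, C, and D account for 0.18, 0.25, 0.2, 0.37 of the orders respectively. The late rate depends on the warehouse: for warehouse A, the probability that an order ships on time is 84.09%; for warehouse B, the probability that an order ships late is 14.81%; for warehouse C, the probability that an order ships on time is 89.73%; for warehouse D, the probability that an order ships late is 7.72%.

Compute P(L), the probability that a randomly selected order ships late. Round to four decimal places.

P(L|A) = 1 − 0.8409 = 0.1591.
P(L|C) = 1 − 0.8973 = 0.1027.
P(L) = P(L|A)·P(A) + P(L|B)·P(B) + P(L|C)·P(C) + P(L|D)·P(D)
      = 0.1591·0.18 + 0.1481·0.25 + 0.1027·0.2 + 0.0772·0.37
      = 0.028638 + 0.037025 + 0.02054 + 0.028564 = 0.114767

0.1148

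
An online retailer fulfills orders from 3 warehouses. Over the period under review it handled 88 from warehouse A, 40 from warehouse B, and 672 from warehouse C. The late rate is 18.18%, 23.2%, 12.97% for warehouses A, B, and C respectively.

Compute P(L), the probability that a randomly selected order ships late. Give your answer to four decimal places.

Total: 88 + 40 + 672 = 800.
P(A) = 88/800 = 0.11. P(B) = 40/800 = 0.05. P(C) = 672/800 = 0.84.
P(L) = P(L|A)·P(A) + P(L|B)·P(B) + P(L|C)·P(C)
      = 0.1818·0.11 + 0.232·0.05 + 0.1297·0.84
      = 0.019998 + 0.0116 + 0.108948 = 0.140546

P(L) ≈ 0.1405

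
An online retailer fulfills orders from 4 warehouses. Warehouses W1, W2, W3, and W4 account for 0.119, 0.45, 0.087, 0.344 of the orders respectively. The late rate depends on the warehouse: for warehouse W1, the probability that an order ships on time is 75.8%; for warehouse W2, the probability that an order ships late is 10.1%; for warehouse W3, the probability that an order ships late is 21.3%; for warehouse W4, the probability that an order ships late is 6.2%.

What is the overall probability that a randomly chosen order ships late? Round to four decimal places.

P(L|W1) = 1 − 0.758 = 0.242.
P(L) = P(L|W1)·P(W1) + P(L|W2)·P(W2) + P(L|W3)·P(W3) + P(L|W4)·P(W4)
      = 0.242·0.119 + 0.101·0.45 + 0.213·0.087 + 0.062·0.344
      = 0.028798 + 0.04545 + 0.018531 + 0.021328 = 0.114107

0.1141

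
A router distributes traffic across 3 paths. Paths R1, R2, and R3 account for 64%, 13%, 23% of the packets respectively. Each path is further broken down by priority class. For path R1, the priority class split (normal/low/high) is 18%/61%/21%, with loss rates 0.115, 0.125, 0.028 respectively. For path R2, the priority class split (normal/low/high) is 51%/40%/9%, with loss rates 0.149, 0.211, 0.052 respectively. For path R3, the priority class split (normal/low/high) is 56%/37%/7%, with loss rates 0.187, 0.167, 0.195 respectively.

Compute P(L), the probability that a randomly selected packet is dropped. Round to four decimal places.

P(L|R1) = 0.18·0.115 + 0.61·0.125 + 0.21·0.028 = 0.0207 + 0.07625 + 0.00588 = 0.10283
P(L|R2) = 0.51·0.149 + 0.4·0.211 + 0.09·0.052 = 0.07599 + 0.0844 + 0.00468 = 0.16507
P(L|R3) = 0.56·0.187 + 0.37·0.167 + 0.07·0.195 = 0.10472 + 0.06179 + 0.01365 = 0.18016
By total probability over the outer partition,
P(L) = 0.64·0.10283 + 0.13·0.16507 + 0.23·0.18016
      = 0.0658112 + 0.0214591 + 0.0414368 = 0.1287071

0.1287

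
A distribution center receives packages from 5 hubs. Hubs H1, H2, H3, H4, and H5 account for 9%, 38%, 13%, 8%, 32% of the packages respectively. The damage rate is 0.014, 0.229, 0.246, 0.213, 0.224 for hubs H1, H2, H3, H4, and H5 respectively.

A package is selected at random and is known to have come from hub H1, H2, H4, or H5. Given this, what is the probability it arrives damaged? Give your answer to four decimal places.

P(D|S) ≈ 0.2034

Let S = {H1, H2, H4, H5}.
P(S) = 0.09 + 0.38 + 0.08 + 0.32 = 0.87.
P(D ∩ S) = 0.014·0.09 + 0.229·0.38 + 0.213·0.08 + 0.224·0.32 = 0.00126 + 0.08702 + 0.01704 + 0.07168 = 0.177.
P(D | S) = 0.177 / 0.87 = 0.203448…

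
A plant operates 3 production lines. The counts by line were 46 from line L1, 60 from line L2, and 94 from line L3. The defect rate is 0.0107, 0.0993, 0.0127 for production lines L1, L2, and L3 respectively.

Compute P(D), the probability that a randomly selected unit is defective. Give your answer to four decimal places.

0.0382

Total: 46 + 60 + 94 = 200.
P(L1) = 46/200 = 0.23. P(L2) = 60/200 = 0.3. P(L3) = 94/200 = 0.47.
By the law of total probability,
P(D) = P(D|L1)·P(L1) + P(D|L2)·P(L2) + P(D|L3)·P(L3)
      = 0.0107·0.23 + 0.0993·0.3 + 0.0127·0.47
      = 0.002461 + 0.02979 + 0.005969 = 0.03822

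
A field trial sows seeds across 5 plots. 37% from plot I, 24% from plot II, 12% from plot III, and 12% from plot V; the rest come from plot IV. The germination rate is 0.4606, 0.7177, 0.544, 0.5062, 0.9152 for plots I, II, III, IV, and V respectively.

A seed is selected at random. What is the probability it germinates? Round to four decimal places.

P(IV) = 1 − (0.37 + 0.24 + 0.12 + 0.12) = 0.15.
Summing over the partition,
P(G) = P(G|I)·P(I) + P(G|II)·P(II) + P(G|III)·P(III) + P(G|IV)·P(IV) + P(G|V)·P(V)
      = 0.4606·0.37 + 0.7177·0.24 + 0.544·0.12 + 0.5062·0.15 + 0.9152·0.12
      = 0.170422 + 0.172248 + 0.06528 + 0.07593 + 0.109824 = 0.593704

P(G) ≈ 0.5937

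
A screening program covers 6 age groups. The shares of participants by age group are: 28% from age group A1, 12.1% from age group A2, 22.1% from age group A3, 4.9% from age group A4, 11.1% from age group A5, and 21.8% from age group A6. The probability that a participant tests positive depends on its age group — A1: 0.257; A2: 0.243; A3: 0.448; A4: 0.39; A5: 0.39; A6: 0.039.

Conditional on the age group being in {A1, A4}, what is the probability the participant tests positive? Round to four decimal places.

Let S = {A1, A4}.
P(S) = 0.28 + 0.049 = 0.329.
P(T ∩ S) = 0.257·0.28 + 0.39·0.049 = 0.07196 + 0.01911 = 0.09107.
P(T | S) = 0.09107 / 0.329 = 0.276809…

0.2768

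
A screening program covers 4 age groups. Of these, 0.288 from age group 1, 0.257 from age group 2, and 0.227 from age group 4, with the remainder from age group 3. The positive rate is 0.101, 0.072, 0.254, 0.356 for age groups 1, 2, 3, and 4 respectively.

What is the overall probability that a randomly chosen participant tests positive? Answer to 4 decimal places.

P(T) ≈ 0.1863

P(3) = 1 − (0.288 + 0.257 + 0.227) = 0.228.
P(T) = P(T|1)·P(1) + P(T|2)·P(2) + P(T|3)·P(3) + P(T|4)·P(4)
      = 0.101·0.288 + 0.072·0.257 + 0.254·0.228 + 0.356·0.227
      = 0.029088 + 0.018504 + 0.057912 + 0.080812 = 0.186316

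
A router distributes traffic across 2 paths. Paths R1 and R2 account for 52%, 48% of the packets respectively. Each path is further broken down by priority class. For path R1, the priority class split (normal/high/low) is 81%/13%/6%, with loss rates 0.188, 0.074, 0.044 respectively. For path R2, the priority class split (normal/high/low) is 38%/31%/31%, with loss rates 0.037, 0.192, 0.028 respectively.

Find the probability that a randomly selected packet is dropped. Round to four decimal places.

0.1250

P(L|R1) = 0.81·0.188 + 0.13·0.074 + 0.06·0.044 = 0.15228 + 0.00962 + 0.00264 = 0.16454
P(L|R2) = 0.38·0.037 + 0.31·0.192 + 0.31·0.028 = 0.01406 + 0.05952 + 0.00868 = 0.08226
By total probability over the outer partition,
P(L) = 0.52·0.16454 + 0.48·0.08226
      = 0.0855608 + 0.0394848 = 0.1250456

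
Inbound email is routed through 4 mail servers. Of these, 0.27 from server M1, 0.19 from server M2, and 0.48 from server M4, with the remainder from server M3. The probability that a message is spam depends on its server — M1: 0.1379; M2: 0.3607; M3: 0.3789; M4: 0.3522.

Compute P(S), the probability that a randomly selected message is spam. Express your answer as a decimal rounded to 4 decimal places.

0.2976

P(M3) = 1 − (0.27 + 0.19 + 0.48) = 0.06.
Using total probability over the partition,
P(S) = P(S|M1)·P(M1) + P(S|M2)·P(M2) + P(S|M3)·P(M3) + P(S|M4)·P(M4)
      = 0.1379·0.27 + 0.3607·0.19 + 0.3789·0.06 + 0.3522·0.48
      = 0.037233 + 0.068533 + 0.022734 + 0.169056 = 0.297556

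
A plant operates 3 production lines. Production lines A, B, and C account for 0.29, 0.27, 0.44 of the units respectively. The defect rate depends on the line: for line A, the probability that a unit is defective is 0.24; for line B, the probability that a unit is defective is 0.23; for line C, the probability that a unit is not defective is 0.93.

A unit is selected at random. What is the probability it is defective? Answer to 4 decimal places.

P(D|C) = 1 − 0.93 = 0.07.
P(D) = P(D|A)·P(A) + P(D|B)·P(B) + P(D|C)·P(C)
      = 0.24·0.29 + 0.23·0.27 + 0.07·0.44
      = 0.0696 + 0.0621 + 0.0308 = 0.1625

0.1625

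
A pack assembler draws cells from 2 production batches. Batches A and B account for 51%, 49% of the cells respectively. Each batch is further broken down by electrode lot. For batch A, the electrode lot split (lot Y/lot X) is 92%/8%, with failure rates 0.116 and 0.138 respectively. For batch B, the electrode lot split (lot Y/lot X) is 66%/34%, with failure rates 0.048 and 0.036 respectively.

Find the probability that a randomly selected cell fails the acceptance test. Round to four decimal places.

P(F|A) = 0.92·0.116 + 0.08·0.138 = 0.10672 + 0.01104 = 0.11776
P(F|B) = 0.66·0.048 + 0.34·0.036 = 0.03168 + 0.01224 = 0.04392
By total probability over the outer partition,
P(F) = 0.51·0.11776 + 0.49·0.04392
      = 0.0600576 + 0.0215208 = 0.0815784

0.0816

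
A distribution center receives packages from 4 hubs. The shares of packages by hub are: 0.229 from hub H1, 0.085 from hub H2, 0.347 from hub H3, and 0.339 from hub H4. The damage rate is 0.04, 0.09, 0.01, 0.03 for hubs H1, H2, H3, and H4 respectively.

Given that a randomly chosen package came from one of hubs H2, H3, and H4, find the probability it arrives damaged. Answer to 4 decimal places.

P(D|S) ≈ 0.0276

Let S = {H2, H3, H4}.
P(S) = 0.085 + 0.347 + 0.339 = 0.771.
P(D ∩ S) = 0.09·0.085 + 0.01·0.347 + 0.03·0.339 = 0.00765 + 0.00347 + 0.01017 = 0.02129.
P(D | S) = 0.02129 / 0.771 = 0.027613…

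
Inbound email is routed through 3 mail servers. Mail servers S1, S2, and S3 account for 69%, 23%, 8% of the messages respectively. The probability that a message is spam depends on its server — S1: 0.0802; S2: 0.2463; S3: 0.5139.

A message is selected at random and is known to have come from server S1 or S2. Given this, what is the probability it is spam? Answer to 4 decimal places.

Let J = {S1, S2}.
P(J) = 0.69 + 0.23 = 0.92.
P(S ∩ J) = 0.0802·0.69 + 0.2463·0.23 = 0.055338 + 0.056649 = 0.111987.
P(S | J) = 0.111987 / 0.92 = 0.121725…

P(S|J) ≈ 0.1217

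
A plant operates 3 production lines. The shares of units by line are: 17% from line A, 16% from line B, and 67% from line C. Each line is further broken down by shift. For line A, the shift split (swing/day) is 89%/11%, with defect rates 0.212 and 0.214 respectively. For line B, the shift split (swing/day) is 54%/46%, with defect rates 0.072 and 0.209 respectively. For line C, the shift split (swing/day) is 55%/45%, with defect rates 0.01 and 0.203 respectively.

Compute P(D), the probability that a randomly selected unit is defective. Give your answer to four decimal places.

P(D|A) = 0.89·0.212 + 0.11·0.214 = 0.18868 + 0.02354 = 0.21222
P(D|B) = 0.54·0.072 + 0.46·0.209 = 0.03888 + 0.09614 = 0.13502
P(D|C) = 0.55·0.01 + 0.45·0.203 = 0.0055 + 0.09135 = 0.09685
By total probability over the outer partition,
P(D) = 0.17·0.21222 + 0.16·0.13502 + 0.67·0.09685
      = 0.0360774 + 0.0216032 + 0.0648895 = 0.1225701

0.1226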